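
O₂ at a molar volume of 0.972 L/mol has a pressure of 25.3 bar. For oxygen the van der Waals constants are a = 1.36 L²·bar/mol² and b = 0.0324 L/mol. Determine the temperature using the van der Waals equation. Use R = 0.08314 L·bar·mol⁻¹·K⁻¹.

T ≈ 302.2 K

T = (P + a/V_m²)(V_m − b)/R
P + a/V_m² = 25.3 + 1.36/(0.972)² = 26.739 bar
V_m − b = 0.972 − 0.0324 = 0.93960 L/mol
T = (26.739)(0.93960)/0.08314 = 302.2 K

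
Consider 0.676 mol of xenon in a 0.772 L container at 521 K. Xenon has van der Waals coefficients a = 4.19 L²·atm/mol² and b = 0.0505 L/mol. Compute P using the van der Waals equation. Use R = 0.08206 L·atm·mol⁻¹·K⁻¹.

P ≈ 35.96 atm

P = nRT/(V − nb) − a n²/V²
nRT/(V − nb) = (0.676)(0.08206)(521)/(0.772 − 0.676×0.0505) = 28.901/0.73786 = 39.169 atm
a n²/V² = (4.19)(0.676)²/(0.772)² = 3.2127 atm
P = 39.169 − 3.2127 = 35.96 atm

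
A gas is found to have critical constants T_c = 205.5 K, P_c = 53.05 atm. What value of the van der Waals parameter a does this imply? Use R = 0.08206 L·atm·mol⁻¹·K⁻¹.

From T_c = 8a/(27Rb) and P_c = a/(27b²): a = 27 R² T_c²/(64 P_c).
a = 27×(0.08206)²×(205.5)²/(64×53.05) = 7678.0/3395.2 = 2.261 L²·atm/mol²

a ≈ 2.261 L²·atm/mol²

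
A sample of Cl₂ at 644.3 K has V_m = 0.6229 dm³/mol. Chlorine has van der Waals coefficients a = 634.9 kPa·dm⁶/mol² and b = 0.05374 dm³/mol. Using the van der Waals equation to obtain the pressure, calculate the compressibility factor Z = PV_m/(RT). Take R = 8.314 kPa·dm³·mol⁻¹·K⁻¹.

P = RT/(V_m − b) − a/V_m² = (8.314)(644.3)/(0.6229 − 0.05374) − 634.9/(0.6229)²
  = 5356.7/0.56916 − 1636.3 = 9411.6 − 1636.3 = 7775.3 kPa
Z = PV_m/(RT) = (7775.3)(0.6229)/((8.314)(644.3)) = 4843.2/5356.7 = 0.9041

Z ≈ 0.9041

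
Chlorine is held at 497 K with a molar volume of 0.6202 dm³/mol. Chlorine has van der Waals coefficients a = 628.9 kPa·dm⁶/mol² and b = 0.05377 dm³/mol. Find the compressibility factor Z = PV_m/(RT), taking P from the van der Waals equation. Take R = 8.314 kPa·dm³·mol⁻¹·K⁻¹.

Z ≈ 0.8495

P = RT/(V_m − b) − a/V_m² = (8.314)(497)/(0.6202 − 0.05377) − 628.9/(0.6202)²
  = 4132.1/0.56643 − 1635.0 = 7295.0 − 1635.0 = 5660.0 kPa
Z = PV_m/(RT) = (5660.0)(0.6202)/((8.314)(497)) = 3510.3/4132.1 = 0.8495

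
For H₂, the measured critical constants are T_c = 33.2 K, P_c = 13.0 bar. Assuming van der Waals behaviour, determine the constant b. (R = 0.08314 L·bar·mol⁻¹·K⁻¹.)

b ≈ 0.02654 L/mol

From T_c = 8a/(27Rb) and P_c = a/(27b²): b = R T_c/(8 P_c).
b = (0.08314)(33.2)/(8×13.0) = 2.7602/104.00 = 0.02654 L/mol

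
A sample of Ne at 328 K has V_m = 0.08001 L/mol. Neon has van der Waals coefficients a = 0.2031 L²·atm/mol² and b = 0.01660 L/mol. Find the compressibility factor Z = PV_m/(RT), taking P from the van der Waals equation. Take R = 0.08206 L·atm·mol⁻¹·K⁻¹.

Z ≈ 1.167

P = RT/(V_m − b) − a/V_m² = (0.08206)(328)/(0.08001 − 0.01660) − 0.2031/(0.08001)²
  = 26.916/0.063410 − 31.726 = 424.48 − 31.726 = 392.75 atm
Z = PV_m/(RT) = (392.75)(0.08001)/((0.08206)(328)) = 31.424/26.916 = 1.167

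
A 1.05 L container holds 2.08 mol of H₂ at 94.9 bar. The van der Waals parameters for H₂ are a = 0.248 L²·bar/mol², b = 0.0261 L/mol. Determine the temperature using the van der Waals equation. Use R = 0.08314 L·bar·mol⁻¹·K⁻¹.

T = (P + a n²/V²)(V − nb)/(nR)
P + a n²/V² = 94.9 + (0.248)(2.08)²/(1.05)² = 95.873 bar
V − nb = 1.05 − (2.08)(0.0261) = 0.99571 L
T = (95.873)(0.99571)/((2.08)(0.08314)) = 552.0 K

T ≈ 552.0 K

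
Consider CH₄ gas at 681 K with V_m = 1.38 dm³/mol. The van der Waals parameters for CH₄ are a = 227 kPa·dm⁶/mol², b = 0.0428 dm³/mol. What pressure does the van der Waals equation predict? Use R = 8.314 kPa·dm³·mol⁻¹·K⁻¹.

P = RT/(V_m − b) − a/V_m²
RT/(V_m − b) = (8.314)(681)/(1.38 − 0.0428) = 5661.8/1.3372 = 4234.1 kPa
a/V_m² = 227/(1.38)² = 119.20 kPa
P = 4234.1 − 119.20 = 4115 kPa

P ≈ 4115 kPa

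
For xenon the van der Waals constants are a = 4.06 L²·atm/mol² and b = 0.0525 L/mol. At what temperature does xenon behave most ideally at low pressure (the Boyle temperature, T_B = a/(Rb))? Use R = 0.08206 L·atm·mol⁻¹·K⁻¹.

For a van der Waals gas the second virial coefficient B₂ = b − a/(RT) vanishes at T_B = a/(Rb).
T_B = 4.06/(0.08206×0.0525) = 4.06/0.0043082 = 942.4 K

T_B ≈ 942.4 K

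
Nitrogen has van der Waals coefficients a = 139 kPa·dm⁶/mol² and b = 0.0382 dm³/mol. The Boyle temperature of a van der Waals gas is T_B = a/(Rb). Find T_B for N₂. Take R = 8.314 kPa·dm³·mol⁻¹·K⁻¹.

For a van der Waals gas the second virial coefficient B₂ = b − a/(RT) vanishes at T_B = a/(Rb).
T_B = 139/(8.314×0.0382) = 139/0.31759 = 437.7 K

T_B ≈ 437.7 K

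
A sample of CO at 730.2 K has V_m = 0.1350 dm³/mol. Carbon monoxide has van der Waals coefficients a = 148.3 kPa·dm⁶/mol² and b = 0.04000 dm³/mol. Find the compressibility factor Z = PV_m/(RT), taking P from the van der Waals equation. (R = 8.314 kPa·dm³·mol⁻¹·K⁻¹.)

P = RT/(V_m − b) − a/V_m² = (8.314)(730.2)/(0.1350 − 0.04000) − 148.3/(0.1350)²
  = 6070.9/0.095000 − 8137.2 = 63904 − 8137.2 = 55767 kPa
Z = PV_m/(RT) = (55767)(0.1350)/((8.314)(730.2)) = 7528.5/6070.9 = 1.240

Z ≈ 1.240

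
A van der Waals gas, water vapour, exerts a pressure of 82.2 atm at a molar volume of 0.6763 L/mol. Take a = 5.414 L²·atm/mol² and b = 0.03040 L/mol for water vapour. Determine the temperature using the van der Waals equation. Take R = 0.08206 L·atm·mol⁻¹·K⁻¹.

T = (P + a/V_m²)(V_m − b)/R
P + a/V_m² = 82.2 + 5.414/(0.6763)² = 94.037 atm
V_m − b = 0.6763 − 0.03040 = 0.64590 L/mol
T = (94.037)(0.64590)/0.08206 = 740.2 K

T ≈ 740.2 K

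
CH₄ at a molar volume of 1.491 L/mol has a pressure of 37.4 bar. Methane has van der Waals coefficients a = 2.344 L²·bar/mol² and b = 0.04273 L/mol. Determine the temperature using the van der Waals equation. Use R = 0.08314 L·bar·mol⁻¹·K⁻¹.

T ≈ 669.9 K

T = (P + a/V_m²)(V_m − b)/R
P + a/V_m² = 37.4 + 2.344/(1.491)² = 38.454 bar
V_m − b = 1.491 − 0.04273 = 1.4483 L/mol
T = (38.454)(1.4483)/0.08314 = 669.9 K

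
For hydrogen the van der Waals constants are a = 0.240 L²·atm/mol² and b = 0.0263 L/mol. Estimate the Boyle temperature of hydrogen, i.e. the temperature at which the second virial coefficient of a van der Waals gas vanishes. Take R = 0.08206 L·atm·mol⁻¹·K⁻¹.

T_B ≈ 111.2 K

For a van der Waals gas the second virial coefficient B₂ = b − a/(RT) vanishes at T_B = a/(Rb).
T_B = 0.240/(0.08206×0.0263) = 0.240/0.0021582 = 111.2 K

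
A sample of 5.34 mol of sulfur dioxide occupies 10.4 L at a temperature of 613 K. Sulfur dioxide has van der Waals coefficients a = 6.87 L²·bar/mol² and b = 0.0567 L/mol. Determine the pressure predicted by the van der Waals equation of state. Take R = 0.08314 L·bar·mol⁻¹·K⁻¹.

P ≈ 25.14 bar

P = nRT/(V − nb) − a n²/V²
nRT/(V − nb) = (5.34)(0.08314)(613)/(10.4 − 5.34×0.0567) = 272.15/10.097 = 26.954 bar
a n²/V² = (6.87)(5.34)²/(10.4)² = 1.8112 bar
P = 26.954 − 1.8112 = 25.14 bar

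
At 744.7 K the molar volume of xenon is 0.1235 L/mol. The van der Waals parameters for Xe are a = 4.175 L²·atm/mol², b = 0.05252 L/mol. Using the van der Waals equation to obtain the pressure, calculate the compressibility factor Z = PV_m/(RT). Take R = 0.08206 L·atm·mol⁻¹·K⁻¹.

Z ≈ 1.187

P = RT/(V_m − b) − a/V_m² = (0.08206)(744.7)/(0.1235 − 0.05252) − 4.175/(0.1235)²
  = 61.110/0.070980 − 273.73 = 860.95 − 273.73 = 587.22 atm
Z = PV_m/(RT) = (587.22)(0.1235)/((0.08206)(744.7)) = 72.522/61.110 = 1.187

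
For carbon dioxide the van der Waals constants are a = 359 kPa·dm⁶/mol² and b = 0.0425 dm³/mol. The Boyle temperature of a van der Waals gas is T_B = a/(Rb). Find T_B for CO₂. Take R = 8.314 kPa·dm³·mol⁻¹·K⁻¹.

For a van der Waals gas the second virial coefficient B₂ = b − a/(RT) vanishes at T_B = a/(Rb).
T_B = 359/(8.314×0.0425) = 359/0.35335 = 1016 K

T_B ≈ 1016 K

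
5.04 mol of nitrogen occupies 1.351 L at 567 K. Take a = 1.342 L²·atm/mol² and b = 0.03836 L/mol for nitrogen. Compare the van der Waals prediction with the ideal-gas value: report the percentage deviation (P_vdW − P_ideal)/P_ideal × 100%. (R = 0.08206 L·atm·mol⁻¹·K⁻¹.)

Ideal: P_ideal = nRT/V = (5.04)(0.08206)(567)/1.351 = 173.576 atm
vdW: P = nRT/(V − nb) − a n²/V² = 234.501/1.15767 − 34.0889/1.82520 = 202.563 − 18.6768 = 183.886 atm
% deviation = (183.886 − 173.576)/173.576 × 100% = 5.94%

5.94 %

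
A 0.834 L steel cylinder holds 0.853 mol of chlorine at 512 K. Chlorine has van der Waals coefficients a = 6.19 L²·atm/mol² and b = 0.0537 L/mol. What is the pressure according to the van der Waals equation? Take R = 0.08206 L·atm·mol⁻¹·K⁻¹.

P = nRT/(V − nb) − a n²/V²
nRT/(V − nb) = (0.853)(0.08206)(512)/(0.834 − 0.853×0.0537) = 35.839/0.78819 = 45.470 atm
a n²/V² = (6.19)(0.853)²/(0.834)² = 6.4753 atm
P = 45.470 − 6.4753 = 38.99 atm

P ≈ 38.99 atm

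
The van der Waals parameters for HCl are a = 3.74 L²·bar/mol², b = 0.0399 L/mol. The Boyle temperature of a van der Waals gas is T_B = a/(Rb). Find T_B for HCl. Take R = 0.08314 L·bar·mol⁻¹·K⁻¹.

T_B ≈ 1127 K

For a van der Waals gas the second virial coefficient B₂ = b − a/(RT) vanishes at T_B = a/(Rb).
T_B = 3.74/(0.08314×0.0399) = 3.74/0.0033173 = 1127 K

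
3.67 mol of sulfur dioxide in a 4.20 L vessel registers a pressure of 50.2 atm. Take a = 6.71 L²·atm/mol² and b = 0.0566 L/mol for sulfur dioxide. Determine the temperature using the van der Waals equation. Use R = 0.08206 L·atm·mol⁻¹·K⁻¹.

T = (P + a n²/V²)(V − nb)/(nR)
P + a n²/V² = 50.2 + (6.71)(3.67)²/(4.20)² = 55.323 atm
V − nb = 4.20 − (3.67)(0.0566) = 3.9923 L
T = (55.323)(3.9923)/((3.67)(0.08206)) = 733.4 K

T ≈ 733.4 K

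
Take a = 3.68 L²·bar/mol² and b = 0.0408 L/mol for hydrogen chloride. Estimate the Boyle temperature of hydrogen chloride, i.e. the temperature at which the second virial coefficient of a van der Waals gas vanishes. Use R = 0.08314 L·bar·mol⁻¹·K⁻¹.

T_B ≈ 1085 K

For a van der Waals gas the second virial coefficient B₂ = b − a/(RT) vanishes at T_B = a/(Rb).
T_B = 3.68/(0.08314×0.0408) = 3.68/0.0033921 = 1085 K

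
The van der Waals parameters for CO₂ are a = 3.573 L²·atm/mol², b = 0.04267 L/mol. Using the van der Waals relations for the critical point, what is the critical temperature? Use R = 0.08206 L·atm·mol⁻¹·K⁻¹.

For a van der Waals gas, T_c = 8a/(27Rb).
T_c = 8×3.573/(27×0.08206×0.04267) = 28.584/0.094541 = 302.3 K

T_c ≈ 302.3 K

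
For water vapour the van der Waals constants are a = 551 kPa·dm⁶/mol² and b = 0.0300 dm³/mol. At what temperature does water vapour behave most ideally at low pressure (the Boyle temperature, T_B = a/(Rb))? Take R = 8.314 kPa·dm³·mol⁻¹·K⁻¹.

T_B ≈ 2209 K

For a van der Waals gas the second virial coefficient B₂ = b − a/(RT) vanishes at T_B = a/(Rb).
T_B = 551/(8.314×0.0300) = 551/0.24942 = 2209 K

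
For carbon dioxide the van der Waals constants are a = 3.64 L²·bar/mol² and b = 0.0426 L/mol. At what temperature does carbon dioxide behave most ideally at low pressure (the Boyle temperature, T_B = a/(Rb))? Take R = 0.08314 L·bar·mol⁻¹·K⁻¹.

For a van der Waals gas the second virial coefficient B₂ = b − a/(RT) vanishes at T_B = a/(Rb).
T_B = 3.64/(0.08314×0.0426) = 3.64/0.0035418 = 1028 K

T_B ≈ 1028 K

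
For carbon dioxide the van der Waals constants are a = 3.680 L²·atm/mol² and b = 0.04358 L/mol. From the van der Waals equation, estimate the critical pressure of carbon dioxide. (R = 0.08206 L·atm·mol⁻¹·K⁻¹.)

P_c ≈ 71.76 atm

For a van der Waals gas, P_c = a/(27b²).
P_c = 3.680/(27×(0.04358)²) = 3.680/0.051279 = 71.76 atm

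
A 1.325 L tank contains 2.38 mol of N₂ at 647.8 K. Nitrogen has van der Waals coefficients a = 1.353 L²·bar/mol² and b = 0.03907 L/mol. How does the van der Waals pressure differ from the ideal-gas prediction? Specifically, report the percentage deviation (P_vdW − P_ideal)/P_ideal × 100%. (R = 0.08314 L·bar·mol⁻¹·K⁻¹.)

Ideal: P_ideal = nRT/V = (2.38)(0.08314)(647.8)/1.325 = 96.7413 bar
vdW: P = nRT/(V − nb) − a n²/V² = 128.182/1.23201 − 7.66393/1.75563 = 104.043 − 4.36534 = 99.678 bar
% deviation = (99.678 − 96.7413)/96.7413 × 100% = 3.04%

3.04 %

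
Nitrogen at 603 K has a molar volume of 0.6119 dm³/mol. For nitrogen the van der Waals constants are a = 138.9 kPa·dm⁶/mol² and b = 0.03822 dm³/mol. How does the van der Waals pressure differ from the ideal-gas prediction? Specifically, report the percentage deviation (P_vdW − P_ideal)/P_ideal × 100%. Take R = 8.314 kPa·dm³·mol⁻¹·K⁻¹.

Ideal: P_ideal = RT/V_m = (8.314)(603)/0.6119 = 8193.07 kPa
vdW: P = RT/(V_m − b) − a/V_m² = 5013.34/0.573680 − 138.9/0.374422 = 8738.91 − 370.972 = 8367.94 kPa
% deviation = (8367.94 − 8193.07)/8193.07 × 100% = 2.13%

2.13 %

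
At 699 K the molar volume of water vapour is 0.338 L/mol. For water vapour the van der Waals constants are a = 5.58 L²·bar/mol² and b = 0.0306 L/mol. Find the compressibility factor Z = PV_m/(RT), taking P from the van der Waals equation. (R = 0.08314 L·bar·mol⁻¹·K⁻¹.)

Z ≈ 0.8155

P = RT/(V_m − b) − a/V_m² = (0.08314)(699)/(0.338 − 0.0306) − 5.58/(0.338)²
  = 58.115/0.30740 − 48.843 = 189.05 − 48.843 = 140.21 bar
Z = PV_m/(RT) = (140.21)(0.338)/((0.08314)(699)) = 47.391/58.115 = 0.8155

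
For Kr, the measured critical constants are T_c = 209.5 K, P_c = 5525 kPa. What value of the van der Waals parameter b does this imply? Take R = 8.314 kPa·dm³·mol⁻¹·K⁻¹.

From T_c = 8a/(27Rb) and P_c = a/(27b²): b = R T_c/(8 P_c).
b = (8.314)(209.5)/(8×5525) = 1741.8/44200 = 0.03941 dm³/mol

b ≈ 0.03941 dm³/mol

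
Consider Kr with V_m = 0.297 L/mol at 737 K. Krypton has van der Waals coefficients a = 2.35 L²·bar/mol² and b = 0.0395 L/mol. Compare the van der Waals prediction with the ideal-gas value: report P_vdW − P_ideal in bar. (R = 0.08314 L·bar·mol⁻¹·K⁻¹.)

Ideal: P_ideal = RT/V_m = (0.08314)(737)/0.297 = 206.310 bar
vdW: P = RT/(V_m − b) − a/V_m² = 61.2742/0.257500 − 2.35/0.0882090 = 237.958 − 26.6413 = 211.317 bar
ΔP = 211.317 − 206.310 = 5.01 bar

ΔP ≈ 5.01 bar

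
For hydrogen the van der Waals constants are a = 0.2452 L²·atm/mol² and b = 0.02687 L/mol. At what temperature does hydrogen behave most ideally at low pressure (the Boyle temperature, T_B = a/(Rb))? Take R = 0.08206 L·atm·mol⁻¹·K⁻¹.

For a van der Waals gas the second virial coefficient B₂ = b − a/(RT) vanishes at T_B = a/(Rb).
T_B = 0.2452/(0.08206×0.02687) = 0.2452/0.0022050 = 111.2 K

T_B ≈ 111.2 K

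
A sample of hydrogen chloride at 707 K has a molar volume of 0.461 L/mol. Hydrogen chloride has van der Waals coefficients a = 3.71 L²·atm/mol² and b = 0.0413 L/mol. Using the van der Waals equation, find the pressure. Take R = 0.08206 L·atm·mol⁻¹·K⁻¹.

P ≈ 120.8 atm

P = RT/(V_m − b) − a/V_m²
RT/(V_m − b) = (0.08206)(707)/(0.461 − 0.0413) = 58.016/0.41970 = 138.23 atm
a/V_m² = 3.71/(0.461)² = 17.457 atm
P = 138.23 − 17.457 = 120.8 atm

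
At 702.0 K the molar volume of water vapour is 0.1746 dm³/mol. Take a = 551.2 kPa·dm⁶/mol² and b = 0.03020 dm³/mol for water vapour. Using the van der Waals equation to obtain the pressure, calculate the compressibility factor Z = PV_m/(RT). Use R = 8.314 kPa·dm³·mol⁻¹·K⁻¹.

P = RT/(V_m − b) − a/V_m² = (8.314)(702.0)/(0.1746 − 0.03020) − 551.2/(0.1746)²
  = 5836.4/0.14440 − 18081 = 40418 − 18081 = 22337 kPa
Z = PV_m/(RT) = (22337)(0.1746)/((8.314)(702.0)) = 3900.0/5836.4 = 0.6682

Z ≈ 0.6682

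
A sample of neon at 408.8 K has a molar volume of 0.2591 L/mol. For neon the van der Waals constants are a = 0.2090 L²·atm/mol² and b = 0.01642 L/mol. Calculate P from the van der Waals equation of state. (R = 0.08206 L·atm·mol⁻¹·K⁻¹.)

P = RT/(V_m − b) − a/V_m²
RT/(V_m − b) = (0.08206)(408.8)/(0.2591 − 0.01642) = 33.546/0.24268 = 138.23 atm
a/V_m² = 0.2090/(0.2591)² = 3.1132 atm
P = 138.23 − 3.1132 = 135.1 atm

P ≈ 135.1 atm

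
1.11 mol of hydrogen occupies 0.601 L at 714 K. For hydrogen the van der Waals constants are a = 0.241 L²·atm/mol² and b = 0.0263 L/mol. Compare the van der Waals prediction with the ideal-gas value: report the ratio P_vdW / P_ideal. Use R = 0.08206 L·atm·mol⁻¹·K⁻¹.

P_vdW / P_ideal ≈ 1.043

Ideal: P_ideal = nRT/V = (1.11)(0.08206)(714)/0.601 = 108.213 atm
vdW: P = nRT/(V − nb) − a n²/V² = 65.0358/0.571807 − 0.296936/0.361201 = 113.737 − 0.822080 = 112.915 atm
Ratio = 112.915/108.213 = 1.043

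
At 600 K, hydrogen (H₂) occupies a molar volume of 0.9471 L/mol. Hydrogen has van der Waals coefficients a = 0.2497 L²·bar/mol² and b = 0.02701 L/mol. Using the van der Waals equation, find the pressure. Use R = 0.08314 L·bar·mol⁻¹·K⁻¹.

P = RT/(V_m − b) − a/V_m²
RT/(V_m − b) = (0.08314)(600)/(0.9471 − 0.02701) = 49.884/0.92009 = 54.216 bar
a/V_m² = 0.2497/(0.9471)² = 0.27837 bar
P = 54.216 − 0.27837 = 53.94 bar

P ≈ 53.94 bar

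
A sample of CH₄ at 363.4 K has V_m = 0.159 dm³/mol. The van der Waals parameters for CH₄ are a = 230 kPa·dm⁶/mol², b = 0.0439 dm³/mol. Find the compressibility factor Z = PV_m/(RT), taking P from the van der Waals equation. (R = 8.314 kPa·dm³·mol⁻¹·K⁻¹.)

Z ≈ 0.9026

P = RT/(V_m − b) − a/V_m² = (8.314)(363.4)/(0.159 − 0.0439) − 230/(0.159)²
  = 3021.3/0.11510 − 9097.7 = 26249 − 9097.7 = 17151 kPa
Z = PV_m/(RT) = (17151)(0.159)/((8.314)(363.4)) = 2727.0/3021.3 = 0.9026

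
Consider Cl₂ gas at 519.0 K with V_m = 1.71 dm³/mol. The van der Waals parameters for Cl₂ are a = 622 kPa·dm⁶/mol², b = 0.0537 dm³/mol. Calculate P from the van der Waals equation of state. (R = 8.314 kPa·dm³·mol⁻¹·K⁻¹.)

P = RT/(V_m − b) − a/V_m²
RT/(V_m − b) = (8.314)(519.0)/(1.71 − 0.0537) = 4315.0/1.6563 = 2605.2 kPa
a/V_m² = 622/(1.71)² = 212.72 kPa
P = 2605.2 − 212.72 = 2392 kPa

P ≈ 2392 kPa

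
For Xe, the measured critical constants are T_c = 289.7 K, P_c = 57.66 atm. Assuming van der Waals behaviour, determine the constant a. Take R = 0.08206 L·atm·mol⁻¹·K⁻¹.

a ≈ 4.135 L²·atm/mol²

From T_c = 8a/(27Rb) and P_c = a/(27b²): a = 27 R² T_c²/(64 P_c).
a = 27×(0.08206)²×(289.7)²/(64×57.66) = 15259/3690.2 = 4.135 L²·atm/mol²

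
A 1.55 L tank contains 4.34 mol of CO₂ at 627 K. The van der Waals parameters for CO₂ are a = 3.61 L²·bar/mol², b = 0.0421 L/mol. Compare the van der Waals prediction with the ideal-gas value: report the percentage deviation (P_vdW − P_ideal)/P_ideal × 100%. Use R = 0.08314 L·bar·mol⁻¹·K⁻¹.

-6.03 %

Ideal: P_ideal = nRT/V = (4.34)(0.08314)(627)/1.55 = 145.961 bar
vdW: P = nRT/(V − nb) − a n²/V² = 226.239/1.36729 − 67.9965/2.40250 = 165.465 − 28.3024 = 137.163 bar
% deviation = (137.163 − 145.961)/145.961 × 100% = -6.03%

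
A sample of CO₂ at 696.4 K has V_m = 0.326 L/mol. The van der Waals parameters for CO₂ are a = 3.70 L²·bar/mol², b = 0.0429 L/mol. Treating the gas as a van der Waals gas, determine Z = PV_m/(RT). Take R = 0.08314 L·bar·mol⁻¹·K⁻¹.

Z ≈ 0.9555

P = RT/(V_m − b) − a/V_m² = (0.08314)(696.4)/(0.326 − 0.0429) − 3.70/(0.326)²
  = 57.899/0.28310 − 34.815 = 204.52 − 34.815 = 169.71 bar
Z = PV_m/(RT) = (169.71)(0.326)/((0.08314)(696.4)) = 55.325/57.899 = 0.9555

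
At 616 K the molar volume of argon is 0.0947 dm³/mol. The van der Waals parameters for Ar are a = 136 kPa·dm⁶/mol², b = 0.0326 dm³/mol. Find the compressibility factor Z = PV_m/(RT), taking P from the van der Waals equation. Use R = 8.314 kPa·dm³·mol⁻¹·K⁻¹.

Z ≈ 1.245

P = RT/(V_m − b) − a/V_m² = (8.314)(616)/(0.0947 − 0.0326) − 136/(0.0947)²
  = 5121.4/0.062100 − 15165 = 82470 − 15165 = 67305 kPa
Z = PV_m/(RT) = (67305)(0.0947)/((8.314)(616)) = 6373.8/5121.4 = 1.245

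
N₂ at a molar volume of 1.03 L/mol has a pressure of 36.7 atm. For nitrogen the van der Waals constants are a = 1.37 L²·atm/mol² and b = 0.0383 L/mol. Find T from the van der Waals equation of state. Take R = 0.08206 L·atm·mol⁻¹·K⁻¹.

T ≈ 459.1 K

T = (P + a/V_m²)(V_m − b)/R
P + a/V_m² = 36.7 + 1.37/(1.03)² = 37.991 atm
V_m − b = 1.03 − 0.0383 = 0.99170 L/mol
T = (37.991)(0.99170)/0.08206 = 459.1 K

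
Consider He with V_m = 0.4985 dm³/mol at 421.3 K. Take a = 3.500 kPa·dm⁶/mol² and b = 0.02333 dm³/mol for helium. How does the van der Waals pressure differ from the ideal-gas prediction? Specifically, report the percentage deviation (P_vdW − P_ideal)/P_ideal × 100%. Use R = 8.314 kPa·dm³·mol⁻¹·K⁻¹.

Ideal: P_ideal = RT/V_m = (8.314)(421.3)/0.4985 = 7026.46 kPa
vdW: P = RT/(V_m − b) − a/V_m² = 3502.69/0.475170 − 3.500/0.248502 = 7371.45 − 14.0844 = 7357.37 kPa
% deviation = (7357.37 − 7026.46)/7026.46 × 100% = 4.71%

4.71 %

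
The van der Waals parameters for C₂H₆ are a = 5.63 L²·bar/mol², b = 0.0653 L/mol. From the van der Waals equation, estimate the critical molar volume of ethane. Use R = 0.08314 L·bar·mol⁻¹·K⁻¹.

V_m,c ≈ 0.1959 L/mol

For a van der Waals gas, V_m,c = 3b.
V_m,c = 3×0.0653 = 0.1959 L/mol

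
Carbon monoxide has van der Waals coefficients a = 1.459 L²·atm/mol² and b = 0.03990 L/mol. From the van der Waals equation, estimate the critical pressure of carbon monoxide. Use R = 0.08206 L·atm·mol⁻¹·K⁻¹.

P_c ≈ 33.94 atm

For a van der Waals gas, P_c = a/(27b²).
P_c = 1.459/(27×(0.03990)²) = 1.459/0.042984 = 33.94 atm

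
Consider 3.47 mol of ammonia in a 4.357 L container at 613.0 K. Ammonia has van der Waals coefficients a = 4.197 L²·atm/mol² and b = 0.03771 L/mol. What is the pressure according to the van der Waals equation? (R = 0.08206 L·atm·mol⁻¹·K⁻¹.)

P = nRT/(V − nb) − a n²/V²
nRT/(V − nb) = (3.47)(0.08206)(613.0)/(4.357 − 3.47×0.03771) = 174.55/4.2261 = 41.303 atm
a n²/V² = (4.197)(3.47)²/(4.357)² = 2.6621 atm
P = 41.303 − 2.6621 = 38.64 atm

P ≈ 38.64 atm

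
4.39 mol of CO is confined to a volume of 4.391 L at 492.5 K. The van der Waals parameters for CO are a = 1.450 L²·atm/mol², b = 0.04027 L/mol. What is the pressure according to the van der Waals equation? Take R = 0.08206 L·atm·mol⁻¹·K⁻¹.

P ≈ 40.65 atm

P = nRT/(V − nb) − a n²/V²
nRT/(V − nb) = (4.39)(0.08206)(492.5)/(4.391 − 4.39×0.04027) = 177.42/4.2142 = 42.101 atm
a n²/V² = (1.450)(4.39)²/(4.391)² = 1.4493 atm
P = 42.101 − 1.4493 = 40.65 atm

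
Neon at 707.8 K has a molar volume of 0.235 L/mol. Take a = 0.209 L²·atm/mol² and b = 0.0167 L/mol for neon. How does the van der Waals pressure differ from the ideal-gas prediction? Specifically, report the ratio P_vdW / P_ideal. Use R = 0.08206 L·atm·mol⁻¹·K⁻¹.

Ideal: P_ideal = RT/V_m = (0.08206)(707.8)/0.235 = 247.158 atm
vdW: P = RT/(V_m − b) − a/V_m² = 58.0821/0.218300 − 0.209/0.0552250 = 266.066 − 3.78452 = 262.281 atm
Ratio = 262.281/247.158 = 1.061

P_vdW / P_ideal ≈ 1.061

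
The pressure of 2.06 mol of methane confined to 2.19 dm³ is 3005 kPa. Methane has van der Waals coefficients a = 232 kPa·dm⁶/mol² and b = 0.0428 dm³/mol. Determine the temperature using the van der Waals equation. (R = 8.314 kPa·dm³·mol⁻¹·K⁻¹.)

T ≈ 394.0 K

T = (P + a n²/V²)(V − nb)/(nR)
P + a n²/V² = 3005 + (232)(2.06)²/(2.19)² = 3210.3 kPa
V − nb = 2.19 − (2.06)(0.0428) = 2.1018 dm³
T = (3210.3)(2.1018)/((2.06)(8.314)) = 394.0 K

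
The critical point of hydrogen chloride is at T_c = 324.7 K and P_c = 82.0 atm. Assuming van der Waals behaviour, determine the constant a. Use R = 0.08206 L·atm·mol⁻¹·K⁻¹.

a ≈ 3.653 L²·atm/mol²

From T_c = 8a/(27Rb) and P_c = a/(27b²): a = 27 R² T_c²/(64 P_c).
a = 27×(0.08206)²×(324.7)²/(64×82.0) = 19169/5248.0 = 3.653 L²·atm/mol²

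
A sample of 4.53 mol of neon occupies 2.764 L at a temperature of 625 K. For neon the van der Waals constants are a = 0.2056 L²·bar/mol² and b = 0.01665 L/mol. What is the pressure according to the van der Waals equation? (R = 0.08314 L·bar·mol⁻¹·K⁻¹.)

P ≈ 87.00 bar

P = nRT/(V − nb) − a n²/V²
nRT/(V − nb) = (4.53)(0.08314)(625)/(2.764 − 4.53×0.01665) = 235.39/2.6886 = 87.551 bar
a n²/V² = (0.2056)(4.53)²/(2.764)² = 0.55226 bar
P = 87.551 − 0.55226 = 87.00 bar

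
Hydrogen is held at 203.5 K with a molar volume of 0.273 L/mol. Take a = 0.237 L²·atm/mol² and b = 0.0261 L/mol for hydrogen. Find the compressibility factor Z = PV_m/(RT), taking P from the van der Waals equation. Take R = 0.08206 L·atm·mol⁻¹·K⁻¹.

Z ≈ 1.054

P = RT/(V_m − b) − a/V_m² = (0.08206)(203.5)/(0.273 − 0.0261) − 0.237/(0.273)²
  = 16.699/0.24690 − 3.1800 = 67.635 − 3.1800 = 64.455 atm
Z = PV_m/(RT) = (64.455)(0.273)/((0.08206)(203.5)) = 17.596/16.699 = 1.054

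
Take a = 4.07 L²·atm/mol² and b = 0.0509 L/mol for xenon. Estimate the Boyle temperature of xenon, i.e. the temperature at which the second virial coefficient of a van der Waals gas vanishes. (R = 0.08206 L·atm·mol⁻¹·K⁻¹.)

For a van der Waals gas the second virial coefficient B₂ = b − a/(RT) vanishes at T_B = a/(Rb).
T_B = 4.07/(0.08206×0.0509) = 4.07/0.0041769 = 974.4 K

T_B ≈ 974.4 K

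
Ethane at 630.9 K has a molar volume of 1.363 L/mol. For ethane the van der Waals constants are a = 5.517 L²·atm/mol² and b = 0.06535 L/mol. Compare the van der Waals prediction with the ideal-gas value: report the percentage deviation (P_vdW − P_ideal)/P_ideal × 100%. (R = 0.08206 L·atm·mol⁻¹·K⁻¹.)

Ideal: P_ideal = RT/V_m = (0.08206)(630.9)/1.363 = 37.9836 atm
vdW: P = RT/(V_m − b) − a/V_m² = 51.7717/1.29765 − 5.517/1.85777 = 39.8965 − 2.96969 = 36.9268 atm
% deviation = (36.9268 − 37.9836)/37.9836 × 100% = -2.78%

-2.78 %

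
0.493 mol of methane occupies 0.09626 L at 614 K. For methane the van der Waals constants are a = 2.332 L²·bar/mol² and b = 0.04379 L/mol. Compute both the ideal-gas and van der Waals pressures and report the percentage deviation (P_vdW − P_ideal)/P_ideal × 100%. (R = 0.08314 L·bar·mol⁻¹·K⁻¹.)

5.51 %

Ideal: P_ideal = nRT/V = (0.493)(0.08314)(614)/0.09626 = 261.444 bar
vdW: P = nRT/(V − nb) − a n²/V² = 25.1666/0.0746715 − 0.566790/0.00926599 = 337.031 − 61.1689 = 275.862 bar
% deviation = (275.862 − 261.444)/261.444 × 100% = 5.51%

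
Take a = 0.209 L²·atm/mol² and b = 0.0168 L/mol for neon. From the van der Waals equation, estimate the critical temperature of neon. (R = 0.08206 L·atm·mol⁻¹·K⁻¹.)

T_c ≈ 44.92 K

For a van der Waals gas, T_c = 8a/(27Rb).
T_c = 8×0.209/(27×0.08206×0.0168) = 1.6720/0.037222 = 44.92 K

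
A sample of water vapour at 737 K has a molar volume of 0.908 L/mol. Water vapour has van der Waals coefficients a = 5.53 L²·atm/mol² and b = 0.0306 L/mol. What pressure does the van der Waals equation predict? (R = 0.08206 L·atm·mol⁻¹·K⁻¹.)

P ≈ 62.22 atm

P = RT/(V_m − b) − a/V_m²
RT/(V_m − b) = (0.08206)(737)/(0.908 − 0.0306) = 60.478/0.87740 = 68.929 atm
a/V_m² = 5.53/(0.908)² = 6.7074 atm
P = 68.929 − 6.7074 = 62.22 atm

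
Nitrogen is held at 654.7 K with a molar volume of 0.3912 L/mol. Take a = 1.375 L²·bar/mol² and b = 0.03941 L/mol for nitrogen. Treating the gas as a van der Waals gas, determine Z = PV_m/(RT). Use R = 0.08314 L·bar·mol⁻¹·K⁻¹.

Z ≈ 1.047

P = RT/(V_m − b) − a/V_m² = (0.08314)(654.7)/(0.3912 − 0.03941) − 1.375/(0.3912)²
  = 54.432/0.35179 − 8.9847 = 154.73 − 8.9847 = 145.75 bar
Z = PV_m/(RT) = (145.75)(0.3912)/((0.08314)(654.7)) = 57.017/54.432 = 1.047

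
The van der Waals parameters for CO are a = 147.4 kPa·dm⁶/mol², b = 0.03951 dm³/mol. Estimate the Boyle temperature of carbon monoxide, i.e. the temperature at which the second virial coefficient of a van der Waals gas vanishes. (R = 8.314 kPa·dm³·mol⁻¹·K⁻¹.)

T_B ≈ 448.7 K

For a van der Waals gas the second virial coefficient B₂ = b − a/(RT) vanishes at T_B = a/(Rb).
T_B = 147.4/(8.314×0.03951) = 147.4/0.32849 = 448.7 K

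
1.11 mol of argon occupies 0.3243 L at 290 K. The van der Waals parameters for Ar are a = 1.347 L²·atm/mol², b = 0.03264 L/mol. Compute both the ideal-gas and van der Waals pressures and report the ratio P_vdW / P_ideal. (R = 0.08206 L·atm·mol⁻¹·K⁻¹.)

P_vdW / P_ideal ≈ 0.9320

Ideal: P_ideal = nRT/V = (1.11)(0.08206)(290)/0.3243 = 81.4527 atm
vdW: P = nRT/(V − nb) − a n²/V² = 26.4151/0.288070 − 1.65964/0.105170 = 91.6968 − 15.7805 = 75.9163 atm
Ratio = 75.9163/81.4527 = 0.9320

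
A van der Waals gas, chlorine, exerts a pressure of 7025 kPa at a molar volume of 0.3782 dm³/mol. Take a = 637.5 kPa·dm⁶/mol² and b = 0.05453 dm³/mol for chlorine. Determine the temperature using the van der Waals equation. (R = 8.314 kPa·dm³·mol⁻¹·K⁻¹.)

T ≈ 447.0 K

T = (P + a/V_m²)(V_m − b)/R
P + a/V_m² = 7025 + 637.5/(0.3782)² = 11482 kPa
V_m − b = 0.3782 − 0.05453 = 0.32367 dm³/mol
T = (11482)(0.32367)/8.314 = 447.0 K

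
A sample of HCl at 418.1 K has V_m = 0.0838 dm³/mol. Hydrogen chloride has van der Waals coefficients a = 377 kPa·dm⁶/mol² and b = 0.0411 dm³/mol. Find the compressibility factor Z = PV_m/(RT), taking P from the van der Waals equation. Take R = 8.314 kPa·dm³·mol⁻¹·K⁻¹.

Z ≈ 0.6683

P = RT/(V_m − b) − a/V_m² = (8.314)(418.1)/(0.0838 − 0.0411) − 377/(0.0838)²
  = 3476.1/0.042700 − 53685 = 81407 − 53685 = 27722 kPa
Z = PV_m/(RT) = (27722)(0.0838)/((8.314)(418.1)) = 2323.1/3476.1 = 0.6683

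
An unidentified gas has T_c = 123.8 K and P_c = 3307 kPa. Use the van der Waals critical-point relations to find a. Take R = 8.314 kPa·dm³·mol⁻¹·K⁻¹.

From T_c = 8a/(27Rb) and P_c = a/(27b²): a = 27 R² T_c²/(64 P_c).
a = 27×(8.314)²×(123.8)²/(64×3307) = 28603890/211648 = 135.1 kPa·dm⁶/mol²

a ≈ 135.1 kPa·dm⁶/mol²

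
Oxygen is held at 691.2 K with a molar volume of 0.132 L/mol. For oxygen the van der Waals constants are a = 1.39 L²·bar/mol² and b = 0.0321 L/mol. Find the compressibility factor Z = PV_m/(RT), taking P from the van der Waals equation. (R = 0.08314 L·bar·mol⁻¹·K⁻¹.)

Z ≈ 1.138

P = RT/(V_m − b) − a/V_m² = (0.08314)(691.2)/(0.132 − 0.0321) − 1.39/(0.132)²
  = 57.466/0.099900 − 79.775 = 575.24 − 79.775 = 495.47 bar
Z = PV_m/(RT) = (495.47)(0.132)/((0.08314)(691.2)) = 65.402/57.466 = 1.138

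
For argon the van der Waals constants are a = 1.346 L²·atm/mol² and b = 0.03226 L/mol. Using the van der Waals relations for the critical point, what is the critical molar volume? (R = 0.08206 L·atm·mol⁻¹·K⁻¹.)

For a van der Waals gas, V_m,c = 3b.
V_m,c = 3×0.03226 = 0.09678 L/mol

V_m,c ≈ 0.09678 L/mol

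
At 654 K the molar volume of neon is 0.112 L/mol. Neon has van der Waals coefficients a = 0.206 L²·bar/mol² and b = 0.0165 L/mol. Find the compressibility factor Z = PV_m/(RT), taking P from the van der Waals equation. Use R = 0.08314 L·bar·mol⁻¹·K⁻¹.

P = RT/(V_m − b) − a/V_m² = (0.08314)(654)/(0.112 − 0.0165) − 0.206/(0.112)²
  = 54.374/0.095500 − 16.422 = 569.36 − 16.422 = 552.94 bar
Z = PV_m/(RT) = (552.94)(0.112)/((0.08314)(654)) = 61.929/54.374 = 1.139

Z ≈ 1.139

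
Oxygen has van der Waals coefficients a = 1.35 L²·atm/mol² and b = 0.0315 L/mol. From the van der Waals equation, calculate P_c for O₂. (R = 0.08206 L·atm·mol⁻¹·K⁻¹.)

P_c ≈ 50.39 atm

For a van der Waals gas, P_c = a/(27b²).
P_c = 1.35/(27×(0.0315)²) = 1.35/0.026791 = 50.39 atm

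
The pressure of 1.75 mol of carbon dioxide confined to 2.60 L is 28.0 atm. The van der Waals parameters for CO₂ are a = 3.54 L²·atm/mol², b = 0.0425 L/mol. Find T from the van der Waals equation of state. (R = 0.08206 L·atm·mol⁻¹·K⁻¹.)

T = (P + a n²/V²)(V − nb)/(nR)
P + a n²/V² = 28.0 + (3.54)(1.75)²/(2.60)² = 29.604 atm
V − nb = 2.60 − (1.75)(0.0425) = 2.5256 L
T = (29.604)(2.5256)/((1.75)(0.08206)) = 520.6 K

T ≈ 520.6 K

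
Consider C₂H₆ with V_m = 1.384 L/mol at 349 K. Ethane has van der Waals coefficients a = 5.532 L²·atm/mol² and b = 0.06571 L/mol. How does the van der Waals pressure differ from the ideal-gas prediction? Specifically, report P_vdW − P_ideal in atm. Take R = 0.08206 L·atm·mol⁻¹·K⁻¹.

Ideal: P_ideal = RT/V_m = (0.08206)(349)/1.384 = 20.6929 atm
vdW: P = RT/(V_m − b) − a/V_m² = 28.6389/1.31829 − 5.532/1.91546 = 21.7243 − 2.88808 = 18.8362 atm
ΔP = 18.8362 − 20.6929 = -1.857 atm

ΔP ≈ -1.857 atm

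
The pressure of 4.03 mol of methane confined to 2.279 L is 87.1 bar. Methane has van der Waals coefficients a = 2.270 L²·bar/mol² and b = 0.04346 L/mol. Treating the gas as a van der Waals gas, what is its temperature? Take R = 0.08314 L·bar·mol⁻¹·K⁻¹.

T = (P + a n²/V²)(V − nb)/(nR)
P + a n²/V² = 87.1 + (2.270)(4.03)²/(2.279)² = 94.198 bar
V − nb = 2.279 − (4.03)(0.04346) = 2.1039 L
T = (94.198)(2.1039)/((4.03)(0.08314)) = 591.5 K

T ≈ 591.5 K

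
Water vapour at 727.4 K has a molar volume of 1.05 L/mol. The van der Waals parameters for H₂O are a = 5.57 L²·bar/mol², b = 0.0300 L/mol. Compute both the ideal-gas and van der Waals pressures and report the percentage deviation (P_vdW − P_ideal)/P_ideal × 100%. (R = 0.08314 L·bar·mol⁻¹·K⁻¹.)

-5.83 %

Ideal: P_ideal = RT/V_m = (0.08314)(727.4)/1.05 = 57.5962 bar
vdW: P = RT/(V_m − b) − a/V_m² = 60.4760/1.02000 − 5.57/1.10250 = 59.2902 − 5.05215 = 54.2381 bar
% deviation = (54.2381 − 57.5962)/57.5962 × 100% = -5.83%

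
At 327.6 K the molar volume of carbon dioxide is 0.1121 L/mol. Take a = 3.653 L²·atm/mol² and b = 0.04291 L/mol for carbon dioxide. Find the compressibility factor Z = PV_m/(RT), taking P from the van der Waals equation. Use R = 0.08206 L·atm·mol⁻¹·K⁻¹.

P = RT/(V_m − b) − a/V_m² = (0.08206)(327.6)/(0.1121 − 0.04291) − 3.653/(0.1121)²
  = 26.883/0.069190 − 290.70 = 388.54 − 290.70 = 97.84 atm
Z = PV_m/(RT) = (97.84)(0.1121)/((0.08206)(327.6)) = 10.968/26.883 = 0.4080

Z ≈ 0.4080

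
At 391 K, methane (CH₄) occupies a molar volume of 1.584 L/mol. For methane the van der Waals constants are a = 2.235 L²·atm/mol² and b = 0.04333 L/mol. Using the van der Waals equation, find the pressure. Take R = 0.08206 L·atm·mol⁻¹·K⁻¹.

P = RT/(V_m − b) − a/V_m²
RT/(V_m − b) = (0.08206)(391)/(1.584 − 0.04333) = 32.085/1.5407 = 20.825 atm
a/V_m² = 2.235/(1.584)² = 0.89077 atm
P = 20.825 − 0.89077 = 19.93 atm

P ≈ 19.93 atm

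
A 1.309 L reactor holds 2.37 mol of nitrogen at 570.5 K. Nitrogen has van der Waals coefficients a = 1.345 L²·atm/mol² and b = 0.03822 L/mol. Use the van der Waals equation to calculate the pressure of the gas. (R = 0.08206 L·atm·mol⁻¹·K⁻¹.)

P = nRT/(V − nb) − a n²/V²
nRT/(V − nb) = (2.37)(0.08206)(570.5)/(1.309 − 2.37×0.03822) = 110.95/1.2184 = 91.062 atm
a n²/V² = (1.345)(2.37)²/(1.309)² = 4.4090 atm
P = 91.062 − 4.4090 = 86.65 atm

P ≈ 86.65 atm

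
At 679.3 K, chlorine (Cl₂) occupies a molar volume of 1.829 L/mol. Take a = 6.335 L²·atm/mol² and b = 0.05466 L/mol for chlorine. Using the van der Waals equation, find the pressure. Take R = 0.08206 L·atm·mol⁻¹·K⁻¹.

P = RT/(V_m − b) − a/V_m²
RT/(V_m − b) = (0.08206)(679.3)/(1.829 − 0.05466) = 55.743/1.7743 = 31.417 atm
a/V_m² = 6.335/(1.829)² = 1.8937 atm
P = 31.417 − 1.8937 = 29.52 atm

P ≈ 29.52 atm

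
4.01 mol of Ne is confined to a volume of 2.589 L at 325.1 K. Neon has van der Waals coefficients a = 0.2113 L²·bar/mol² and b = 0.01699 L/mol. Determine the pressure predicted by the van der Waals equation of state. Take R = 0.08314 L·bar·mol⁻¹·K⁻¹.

P ≈ 42.49 bar

P = nRT/(V − nb) − a n²/V²
nRT/(V − nb) = (4.01)(0.08314)(325.1)/(2.589 − 4.01×0.01699) = 108.39/2.5209 = 42.997 bar
a n²/V² = (0.2113)(4.01)²/(2.589)² = 0.50690 bar
P = 42.997 − 0.50690 = 42.49 bar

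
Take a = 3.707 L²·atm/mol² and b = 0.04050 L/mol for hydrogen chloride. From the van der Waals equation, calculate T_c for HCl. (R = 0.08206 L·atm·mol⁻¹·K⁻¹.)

T_c ≈ 330.5 K

For a van der Waals gas, T_c = 8a/(27Rb).
T_c = 8×3.707/(27×0.08206×0.04050) = 29.656/0.089733 = 330.5 K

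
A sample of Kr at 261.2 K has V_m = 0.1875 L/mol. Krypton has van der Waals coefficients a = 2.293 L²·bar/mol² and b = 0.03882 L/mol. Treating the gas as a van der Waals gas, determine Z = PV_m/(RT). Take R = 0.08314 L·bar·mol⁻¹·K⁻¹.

P = RT/(V_m − b) − a/V_m² = (0.08314)(261.2)/(0.1875 − 0.03882) − 2.293/(0.1875)²
  = 21.716/0.14868 − 65.223 = 146.06 − 65.223 = 80.84 bar
Z = PV_m/(RT) = (80.84)(0.1875)/((0.08314)(261.2)) = 15.158/21.716 = 0.6980

Z ≈ 0.6980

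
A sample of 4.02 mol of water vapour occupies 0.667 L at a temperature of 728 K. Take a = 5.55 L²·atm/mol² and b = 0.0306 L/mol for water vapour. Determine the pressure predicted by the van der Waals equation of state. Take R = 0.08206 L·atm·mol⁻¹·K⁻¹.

P ≈ 239.9 atm

P = nRT/(V − nb) − a n²/V²
nRT/(V − nb) = (4.02)(0.08206)(728)/(0.667 − 4.02×0.0306) = 240.15/0.54399 = 441.46 atm
a n²/V² = (5.55)(4.02)²/(0.667)² = 201.60 atm
P = 441.46 − 201.60 = 239.9 atm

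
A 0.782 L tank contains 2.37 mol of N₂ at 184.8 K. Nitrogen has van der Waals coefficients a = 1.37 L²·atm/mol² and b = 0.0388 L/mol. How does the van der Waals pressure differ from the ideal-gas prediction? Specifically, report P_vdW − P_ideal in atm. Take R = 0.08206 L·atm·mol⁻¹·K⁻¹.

ΔP ≈ -6.459 atm

Ideal: P_ideal = nRT/V = (2.37)(0.08206)(184.8)/0.782 = 45.9595 atm
vdW: P = nRT/(V − nb) − a n²/V² = 35.9403/0.690044 − 7.69515/0.611524 = 52.0841 − 12.5836 = 39.5005 atm
ΔP = 39.5005 − 45.9595 = -6.459 atm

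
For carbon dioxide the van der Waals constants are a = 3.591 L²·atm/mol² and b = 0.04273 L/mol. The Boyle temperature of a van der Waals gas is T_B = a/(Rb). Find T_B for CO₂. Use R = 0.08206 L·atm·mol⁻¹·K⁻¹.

T_B ≈ 1024 K

For a van der Waals gas the second virial coefficient B₂ = b − a/(RT) vanishes at T_B = a/(Rb).
T_B = 3.591/(0.08206×0.04273) = 3.591/0.0035064 = 1024 K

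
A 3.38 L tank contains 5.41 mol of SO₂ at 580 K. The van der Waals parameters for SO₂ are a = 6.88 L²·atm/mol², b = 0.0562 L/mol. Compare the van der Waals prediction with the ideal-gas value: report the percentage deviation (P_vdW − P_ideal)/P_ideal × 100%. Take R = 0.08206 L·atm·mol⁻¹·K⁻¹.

Ideal: P_ideal = nRT/V = (5.41)(0.08206)(580)/3.38 = 76.1798 atm
vdW: P = nRT/(V − nb) − a n²/V² = 257.488/3.07596 − 201.365/11.4244 = 83.7098 − 17.6259 = 66.0839 atm
% deviation = (66.0839 − 76.1798)/76.1798 × 100% = -13.25%

-13.25 %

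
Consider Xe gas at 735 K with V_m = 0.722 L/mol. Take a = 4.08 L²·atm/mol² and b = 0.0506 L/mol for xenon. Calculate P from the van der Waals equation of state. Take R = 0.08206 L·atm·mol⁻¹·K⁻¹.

P ≈ 82.01 atm

P = RT/(V_m − b) − a/V_m²
RT/(V_m − b) = (0.08206)(735)/(0.722 − 0.0506) = 60.314/0.67140 = 89.833 atm
a/V_m² = 4.08/(0.722)² = 7.8268 atm
P = 89.833 − 7.8268 = 82.01 atm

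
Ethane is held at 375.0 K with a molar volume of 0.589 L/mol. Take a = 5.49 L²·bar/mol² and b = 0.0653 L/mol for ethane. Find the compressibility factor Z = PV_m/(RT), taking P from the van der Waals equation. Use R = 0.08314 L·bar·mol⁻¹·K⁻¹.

Z ≈ 0.8257

P = RT/(V_m − b) − a/V_m² = (0.08314)(375.0)/(0.589 − 0.0653) − 5.49/(0.589)²
  = 31.178/0.52370 − 15.825 = 59.534 − 15.825 = 43.709 bar
Z = PV_m/(RT) = (43.709)(0.589)/((0.08314)(375.0)) = 25.745/31.178 = 0.8257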